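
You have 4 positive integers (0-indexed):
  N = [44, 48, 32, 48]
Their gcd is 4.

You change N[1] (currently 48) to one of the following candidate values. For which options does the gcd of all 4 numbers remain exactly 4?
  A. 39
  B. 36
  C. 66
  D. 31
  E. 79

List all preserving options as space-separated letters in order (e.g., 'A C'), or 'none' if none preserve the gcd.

Old gcd = 4; gcd of others (without N[1]) = 4
New gcd for candidate v: gcd(4, v). Preserves old gcd iff gcd(4, v) = 4.
  Option A: v=39, gcd(4,39)=1 -> changes
  Option B: v=36, gcd(4,36)=4 -> preserves
  Option C: v=66, gcd(4,66)=2 -> changes
  Option D: v=31, gcd(4,31)=1 -> changes
  Option E: v=79, gcd(4,79)=1 -> changes

Answer: B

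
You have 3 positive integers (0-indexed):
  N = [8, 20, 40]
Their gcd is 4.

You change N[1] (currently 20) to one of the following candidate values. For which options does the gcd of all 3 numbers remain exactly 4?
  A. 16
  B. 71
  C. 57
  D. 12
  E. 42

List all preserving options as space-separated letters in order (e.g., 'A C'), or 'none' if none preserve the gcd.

Old gcd = 4; gcd of others (without N[1]) = 8
New gcd for candidate v: gcd(8, v). Preserves old gcd iff gcd(8, v) = 4.
  Option A: v=16, gcd(8,16)=8 -> changes
  Option B: v=71, gcd(8,71)=1 -> changes
  Option C: v=57, gcd(8,57)=1 -> changes
  Option D: v=12, gcd(8,12)=4 -> preserves
  Option E: v=42, gcd(8,42)=2 -> changes

Answer: D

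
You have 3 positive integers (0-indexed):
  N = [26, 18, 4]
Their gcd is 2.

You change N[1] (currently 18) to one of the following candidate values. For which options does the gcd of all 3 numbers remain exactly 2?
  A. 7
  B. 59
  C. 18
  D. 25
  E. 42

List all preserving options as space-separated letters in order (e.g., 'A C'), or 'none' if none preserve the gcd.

Old gcd = 2; gcd of others (without N[1]) = 2
New gcd for candidate v: gcd(2, v). Preserves old gcd iff gcd(2, v) = 2.
  Option A: v=7, gcd(2,7)=1 -> changes
  Option B: v=59, gcd(2,59)=1 -> changes
  Option C: v=18, gcd(2,18)=2 -> preserves
  Option D: v=25, gcd(2,25)=1 -> changes
  Option E: v=42, gcd(2,42)=2 -> preserves

Answer: C E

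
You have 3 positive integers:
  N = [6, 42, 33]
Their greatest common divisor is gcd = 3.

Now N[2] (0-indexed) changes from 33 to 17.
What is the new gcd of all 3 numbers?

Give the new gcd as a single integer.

Numbers: [6, 42, 33], gcd = 3
Change: index 2, 33 -> 17
gcd of the OTHER numbers (without index 2): gcd([6, 42]) = 6
New gcd = gcd(g_others, new_val) = gcd(6, 17) = 1

Answer: 1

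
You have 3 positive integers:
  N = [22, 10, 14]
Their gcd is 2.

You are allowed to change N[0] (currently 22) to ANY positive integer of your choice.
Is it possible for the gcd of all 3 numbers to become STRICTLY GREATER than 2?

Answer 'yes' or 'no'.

Answer: no

Derivation:
Current gcd = 2
gcd of all OTHER numbers (without N[0]=22): gcd([10, 14]) = 2
The new gcd after any change is gcd(2, new_value).
This can be at most 2.
Since 2 = old gcd 2, the gcd can only stay the same or decrease.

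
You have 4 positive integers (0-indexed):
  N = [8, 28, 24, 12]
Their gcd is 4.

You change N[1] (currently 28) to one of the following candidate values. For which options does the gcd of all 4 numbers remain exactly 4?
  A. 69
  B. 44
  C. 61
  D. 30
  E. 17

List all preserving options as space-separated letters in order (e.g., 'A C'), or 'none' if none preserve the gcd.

Old gcd = 4; gcd of others (without N[1]) = 4
New gcd for candidate v: gcd(4, v). Preserves old gcd iff gcd(4, v) = 4.
  Option A: v=69, gcd(4,69)=1 -> changes
  Option B: v=44, gcd(4,44)=4 -> preserves
  Option C: v=61, gcd(4,61)=1 -> changes
  Option D: v=30, gcd(4,30)=2 -> changes
  Option E: v=17, gcd(4,17)=1 -> changes

Answer: B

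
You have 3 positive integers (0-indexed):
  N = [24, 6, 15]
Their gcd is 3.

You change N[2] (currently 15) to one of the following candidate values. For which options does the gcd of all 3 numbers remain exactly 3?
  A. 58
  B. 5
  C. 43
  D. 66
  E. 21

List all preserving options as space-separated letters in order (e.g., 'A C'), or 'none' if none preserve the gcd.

Old gcd = 3; gcd of others (without N[2]) = 6
New gcd for candidate v: gcd(6, v). Preserves old gcd iff gcd(6, v) = 3.
  Option A: v=58, gcd(6,58)=2 -> changes
  Option B: v=5, gcd(6,5)=1 -> changes
  Option C: v=43, gcd(6,43)=1 -> changes
  Option D: v=66, gcd(6,66)=6 -> changes
  Option E: v=21, gcd(6,21)=3 -> preserves

Answer: E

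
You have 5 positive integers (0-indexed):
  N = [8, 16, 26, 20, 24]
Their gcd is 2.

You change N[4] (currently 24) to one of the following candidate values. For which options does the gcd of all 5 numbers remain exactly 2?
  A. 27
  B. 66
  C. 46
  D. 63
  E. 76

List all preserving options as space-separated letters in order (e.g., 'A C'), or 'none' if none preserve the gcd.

Old gcd = 2; gcd of others (without N[4]) = 2
New gcd for candidate v: gcd(2, v). Preserves old gcd iff gcd(2, v) = 2.
  Option A: v=27, gcd(2,27)=1 -> changes
  Option B: v=66, gcd(2,66)=2 -> preserves
  Option C: v=46, gcd(2,46)=2 -> preserves
  Option D: v=63, gcd(2,63)=1 -> changes
  Option E: v=76, gcd(2,76)=2 -> preserves

Answer: B C E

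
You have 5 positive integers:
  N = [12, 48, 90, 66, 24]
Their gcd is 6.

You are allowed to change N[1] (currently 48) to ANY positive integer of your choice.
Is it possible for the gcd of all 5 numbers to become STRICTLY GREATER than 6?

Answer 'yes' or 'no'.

Current gcd = 6
gcd of all OTHER numbers (without N[1]=48): gcd([12, 90, 66, 24]) = 6
The new gcd after any change is gcd(6, new_value).
This can be at most 6.
Since 6 = old gcd 6, the gcd can only stay the same or decrease.

Answer: no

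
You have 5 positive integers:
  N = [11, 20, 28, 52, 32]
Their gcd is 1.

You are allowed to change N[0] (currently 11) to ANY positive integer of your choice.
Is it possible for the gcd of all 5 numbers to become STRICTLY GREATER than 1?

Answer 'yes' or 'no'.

Current gcd = 1
gcd of all OTHER numbers (without N[0]=11): gcd([20, 28, 52, 32]) = 4
The new gcd after any change is gcd(4, new_value).
This can be at most 4.
Since 4 > old gcd 1, the gcd CAN increase (e.g., set N[0] = 4).

Answer: yes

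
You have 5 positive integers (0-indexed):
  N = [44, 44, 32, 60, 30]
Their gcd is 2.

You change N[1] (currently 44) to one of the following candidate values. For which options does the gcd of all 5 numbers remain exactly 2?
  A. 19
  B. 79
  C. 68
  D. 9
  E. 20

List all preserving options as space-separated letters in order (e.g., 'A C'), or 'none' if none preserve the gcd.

Answer: C E

Derivation:
Old gcd = 2; gcd of others (without N[1]) = 2
New gcd for candidate v: gcd(2, v). Preserves old gcd iff gcd(2, v) = 2.
  Option A: v=19, gcd(2,19)=1 -> changes
  Option B: v=79, gcd(2,79)=1 -> changes
  Option C: v=68, gcd(2,68)=2 -> preserves
  Option D: v=9, gcd(2,9)=1 -> changes
  Option E: v=20, gcd(2,20)=2 -> preserves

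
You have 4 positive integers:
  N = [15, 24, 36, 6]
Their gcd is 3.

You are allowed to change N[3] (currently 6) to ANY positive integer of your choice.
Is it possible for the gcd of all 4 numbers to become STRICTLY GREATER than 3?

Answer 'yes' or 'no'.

Current gcd = 3
gcd of all OTHER numbers (without N[3]=6): gcd([15, 24, 36]) = 3
The new gcd after any change is gcd(3, new_value).
This can be at most 3.
Since 3 = old gcd 3, the gcd can only stay the same or decrease.

Answer: no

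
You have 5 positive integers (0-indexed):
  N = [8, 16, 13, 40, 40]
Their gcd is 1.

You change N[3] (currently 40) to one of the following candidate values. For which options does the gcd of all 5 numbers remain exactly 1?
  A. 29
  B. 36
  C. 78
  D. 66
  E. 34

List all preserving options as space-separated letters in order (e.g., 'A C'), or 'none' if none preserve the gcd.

Answer: A B C D E

Derivation:
Old gcd = 1; gcd of others (without N[3]) = 1
New gcd for candidate v: gcd(1, v). Preserves old gcd iff gcd(1, v) = 1.
  Option A: v=29, gcd(1,29)=1 -> preserves
  Option B: v=36, gcd(1,36)=1 -> preserves
  Option C: v=78, gcd(1,78)=1 -> preserves
  Option D: v=66, gcd(1,66)=1 -> preserves
  Option E: v=34, gcd(1,34)=1 -> preserves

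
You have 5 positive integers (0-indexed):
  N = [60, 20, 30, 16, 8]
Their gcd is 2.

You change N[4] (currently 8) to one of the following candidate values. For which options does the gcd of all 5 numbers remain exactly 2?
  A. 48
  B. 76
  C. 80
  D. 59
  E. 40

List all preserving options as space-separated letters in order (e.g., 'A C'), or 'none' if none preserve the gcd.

Old gcd = 2; gcd of others (without N[4]) = 2
New gcd for candidate v: gcd(2, v). Preserves old gcd iff gcd(2, v) = 2.
  Option A: v=48, gcd(2,48)=2 -> preserves
  Option B: v=76, gcd(2,76)=2 -> preserves
  Option C: v=80, gcd(2,80)=2 -> preserves
  Option D: v=59, gcd(2,59)=1 -> changes
  Option E: v=40, gcd(2,40)=2 -> preserves

Answer: A B C E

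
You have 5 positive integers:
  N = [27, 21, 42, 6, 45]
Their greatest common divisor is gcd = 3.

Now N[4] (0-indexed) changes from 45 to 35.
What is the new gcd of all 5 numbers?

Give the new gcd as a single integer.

Numbers: [27, 21, 42, 6, 45], gcd = 3
Change: index 4, 45 -> 35
gcd of the OTHER numbers (without index 4): gcd([27, 21, 42, 6]) = 3
New gcd = gcd(g_others, new_val) = gcd(3, 35) = 1

Answer: 1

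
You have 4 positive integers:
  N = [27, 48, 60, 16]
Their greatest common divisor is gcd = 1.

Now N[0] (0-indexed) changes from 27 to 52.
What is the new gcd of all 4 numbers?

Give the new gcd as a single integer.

Numbers: [27, 48, 60, 16], gcd = 1
Change: index 0, 27 -> 52
gcd of the OTHER numbers (without index 0): gcd([48, 60, 16]) = 4
New gcd = gcd(g_others, new_val) = gcd(4, 52) = 4

Answer: 4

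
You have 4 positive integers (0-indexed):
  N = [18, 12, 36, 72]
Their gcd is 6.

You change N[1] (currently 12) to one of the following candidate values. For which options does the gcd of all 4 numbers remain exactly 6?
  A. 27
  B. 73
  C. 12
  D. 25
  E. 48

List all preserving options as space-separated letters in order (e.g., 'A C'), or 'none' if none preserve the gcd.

Old gcd = 6; gcd of others (without N[1]) = 18
New gcd for candidate v: gcd(18, v). Preserves old gcd iff gcd(18, v) = 6.
  Option A: v=27, gcd(18,27)=9 -> changes
  Option B: v=73, gcd(18,73)=1 -> changes
  Option C: v=12, gcd(18,12)=6 -> preserves
  Option D: v=25, gcd(18,25)=1 -> changes
  Option E: v=48, gcd(18,48)=6 -> preserves

Answer: C E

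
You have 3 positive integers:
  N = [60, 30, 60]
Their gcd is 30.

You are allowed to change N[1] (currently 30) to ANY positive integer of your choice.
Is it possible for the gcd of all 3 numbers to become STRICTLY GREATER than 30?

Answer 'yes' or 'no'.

Answer: yes

Derivation:
Current gcd = 30
gcd of all OTHER numbers (without N[1]=30): gcd([60, 60]) = 60
The new gcd after any change is gcd(60, new_value).
This can be at most 60.
Since 60 > old gcd 30, the gcd CAN increase (e.g., set N[1] = 60).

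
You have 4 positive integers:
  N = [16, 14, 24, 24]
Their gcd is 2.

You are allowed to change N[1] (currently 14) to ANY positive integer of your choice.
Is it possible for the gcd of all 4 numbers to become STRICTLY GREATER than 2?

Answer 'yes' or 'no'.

Answer: yes

Derivation:
Current gcd = 2
gcd of all OTHER numbers (without N[1]=14): gcd([16, 24, 24]) = 8
The new gcd after any change is gcd(8, new_value).
This can be at most 8.
Since 8 > old gcd 2, the gcd CAN increase (e.g., set N[1] = 8).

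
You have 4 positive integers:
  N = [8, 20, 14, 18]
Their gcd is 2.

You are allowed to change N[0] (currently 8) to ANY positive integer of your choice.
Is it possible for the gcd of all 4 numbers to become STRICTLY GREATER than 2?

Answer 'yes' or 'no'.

Answer: no

Derivation:
Current gcd = 2
gcd of all OTHER numbers (without N[0]=8): gcd([20, 14, 18]) = 2
The new gcd after any change is gcd(2, new_value).
This can be at most 2.
Since 2 = old gcd 2, the gcd can only stay the same or decrease.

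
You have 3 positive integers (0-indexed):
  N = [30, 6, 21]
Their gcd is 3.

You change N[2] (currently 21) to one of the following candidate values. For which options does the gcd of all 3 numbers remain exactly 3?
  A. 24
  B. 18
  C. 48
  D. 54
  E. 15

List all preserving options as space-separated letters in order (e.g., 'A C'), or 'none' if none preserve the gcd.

Old gcd = 3; gcd of others (without N[2]) = 6
New gcd for candidate v: gcd(6, v). Preserves old gcd iff gcd(6, v) = 3.
  Option A: v=24, gcd(6,24)=6 -> changes
  Option B: v=18, gcd(6,18)=6 -> changes
  Option C: v=48, gcd(6,48)=6 -> changes
  Option D: v=54, gcd(6,54)=6 -> changes
  Option E: v=15, gcd(6,15)=3 -> preserves

Answer: E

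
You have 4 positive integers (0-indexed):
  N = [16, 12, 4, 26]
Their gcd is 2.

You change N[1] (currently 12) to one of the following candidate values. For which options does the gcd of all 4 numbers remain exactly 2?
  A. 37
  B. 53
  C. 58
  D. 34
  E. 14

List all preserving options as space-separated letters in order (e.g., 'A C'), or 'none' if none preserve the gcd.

Answer: C D E

Derivation:
Old gcd = 2; gcd of others (without N[1]) = 2
New gcd for candidate v: gcd(2, v). Preserves old gcd iff gcd(2, v) = 2.
  Option A: v=37, gcd(2,37)=1 -> changes
  Option B: v=53, gcd(2,53)=1 -> changes
  Option C: v=58, gcd(2,58)=2 -> preserves
  Option D: v=34, gcd(2,34)=2 -> preserves
  Option E: v=14, gcd(2,14)=2 -> preserves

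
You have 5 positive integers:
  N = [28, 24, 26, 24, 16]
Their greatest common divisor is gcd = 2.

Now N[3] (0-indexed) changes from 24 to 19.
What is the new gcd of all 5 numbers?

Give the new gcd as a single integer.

Answer: 1

Derivation:
Numbers: [28, 24, 26, 24, 16], gcd = 2
Change: index 3, 24 -> 19
gcd of the OTHER numbers (without index 3): gcd([28, 24, 26, 16]) = 2
New gcd = gcd(g_others, new_val) = gcd(2, 19) = 1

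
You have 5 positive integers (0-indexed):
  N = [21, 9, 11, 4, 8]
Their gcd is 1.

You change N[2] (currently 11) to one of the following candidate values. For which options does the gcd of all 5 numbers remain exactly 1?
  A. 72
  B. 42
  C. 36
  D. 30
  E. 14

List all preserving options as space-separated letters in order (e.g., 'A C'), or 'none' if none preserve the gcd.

Answer: A B C D E

Derivation:
Old gcd = 1; gcd of others (without N[2]) = 1
New gcd for candidate v: gcd(1, v). Preserves old gcd iff gcd(1, v) = 1.
  Option A: v=72, gcd(1,72)=1 -> preserves
  Option B: v=42, gcd(1,42)=1 -> preserves
  Option C: v=36, gcd(1,36)=1 -> preserves
  Option D: v=30, gcd(1,30)=1 -> preserves
  Option E: v=14, gcd(1,14)=1 -> preserves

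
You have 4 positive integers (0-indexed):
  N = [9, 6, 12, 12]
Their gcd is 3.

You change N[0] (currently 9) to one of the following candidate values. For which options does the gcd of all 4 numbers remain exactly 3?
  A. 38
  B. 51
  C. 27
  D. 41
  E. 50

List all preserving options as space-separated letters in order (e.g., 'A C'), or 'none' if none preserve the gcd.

Answer: B C

Derivation:
Old gcd = 3; gcd of others (without N[0]) = 6
New gcd for candidate v: gcd(6, v). Preserves old gcd iff gcd(6, v) = 3.
  Option A: v=38, gcd(6,38)=2 -> changes
  Option B: v=51, gcd(6,51)=3 -> preserves
  Option C: v=27, gcd(6,27)=3 -> preserves
  Option D: v=41, gcd(6,41)=1 -> changes
  Option E: v=50, gcd(6,50)=2 -> changes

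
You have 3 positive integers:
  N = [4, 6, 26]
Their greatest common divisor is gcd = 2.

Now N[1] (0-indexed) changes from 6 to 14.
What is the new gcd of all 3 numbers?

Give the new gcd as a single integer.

Answer: 2

Derivation:
Numbers: [4, 6, 26], gcd = 2
Change: index 1, 6 -> 14
gcd of the OTHER numbers (without index 1): gcd([4, 26]) = 2
New gcd = gcd(g_others, new_val) = gcd(2, 14) = 2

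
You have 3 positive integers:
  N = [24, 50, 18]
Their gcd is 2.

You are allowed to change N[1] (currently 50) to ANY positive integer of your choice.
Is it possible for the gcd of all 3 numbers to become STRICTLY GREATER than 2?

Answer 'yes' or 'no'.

Answer: yes

Derivation:
Current gcd = 2
gcd of all OTHER numbers (without N[1]=50): gcd([24, 18]) = 6
The new gcd after any change is gcd(6, new_value).
This can be at most 6.
Since 6 > old gcd 2, the gcd CAN increase (e.g., set N[1] = 6).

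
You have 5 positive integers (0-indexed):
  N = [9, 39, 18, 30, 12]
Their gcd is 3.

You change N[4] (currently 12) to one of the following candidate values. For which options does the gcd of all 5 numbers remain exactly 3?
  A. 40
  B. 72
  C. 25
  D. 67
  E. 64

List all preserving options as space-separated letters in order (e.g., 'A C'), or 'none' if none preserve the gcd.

Old gcd = 3; gcd of others (without N[4]) = 3
New gcd for candidate v: gcd(3, v). Preserves old gcd iff gcd(3, v) = 3.
  Option A: v=40, gcd(3,40)=1 -> changes
  Option B: v=72, gcd(3,72)=3 -> preserves
  Option C: v=25, gcd(3,25)=1 -> changes
  Option D: v=67, gcd(3,67)=1 -> changes
  Option E: v=64, gcd(3,64)=1 -> changes

Answer: B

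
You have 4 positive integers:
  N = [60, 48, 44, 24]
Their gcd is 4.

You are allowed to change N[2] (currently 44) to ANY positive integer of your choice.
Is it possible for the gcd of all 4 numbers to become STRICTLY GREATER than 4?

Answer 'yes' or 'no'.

Answer: yes

Derivation:
Current gcd = 4
gcd of all OTHER numbers (without N[2]=44): gcd([60, 48, 24]) = 12
The new gcd after any change is gcd(12, new_value).
This can be at most 12.
Since 12 > old gcd 4, the gcd CAN increase (e.g., set N[2] = 12).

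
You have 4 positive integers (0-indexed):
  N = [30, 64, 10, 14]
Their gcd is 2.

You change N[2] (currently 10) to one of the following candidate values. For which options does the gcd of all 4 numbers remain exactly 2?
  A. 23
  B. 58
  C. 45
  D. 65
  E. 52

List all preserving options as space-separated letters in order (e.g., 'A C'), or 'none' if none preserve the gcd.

Old gcd = 2; gcd of others (without N[2]) = 2
New gcd for candidate v: gcd(2, v). Preserves old gcd iff gcd(2, v) = 2.
  Option A: v=23, gcd(2,23)=1 -> changes
  Option B: v=58, gcd(2,58)=2 -> preserves
  Option C: v=45, gcd(2,45)=1 -> changes
  Option D: v=65, gcd(2,65)=1 -> changes
  Option E: v=52, gcd(2,52)=2 -> preserves

Answer: B E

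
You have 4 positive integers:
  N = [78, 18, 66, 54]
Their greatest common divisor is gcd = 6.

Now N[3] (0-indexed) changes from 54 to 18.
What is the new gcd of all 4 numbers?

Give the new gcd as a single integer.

Numbers: [78, 18, 66, 54], gcd = 6
Change: index 3, 54 -> 18
gcd of the OTHER numbers (without index 3): gcd([78, 18, 66]) = 6
New gcd = gcd(g_others, new_val) = gcd(6, 18) = 6

Answer: 6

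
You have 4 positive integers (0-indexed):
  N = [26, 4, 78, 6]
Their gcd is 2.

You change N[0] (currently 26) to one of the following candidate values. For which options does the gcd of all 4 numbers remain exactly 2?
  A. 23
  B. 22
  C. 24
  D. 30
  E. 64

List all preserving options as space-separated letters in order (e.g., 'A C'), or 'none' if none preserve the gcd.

Old gcd = 2; gcd of others (without N[0]) = 2
New gcd for candidate v: gcd(2, v). Preserves old gcd iff gcd(2, v) = 2.
  Option A: v=23, gcd(2,23)=1 -> changes
  Option B: v=22, gcd(2,22)=2 -> preserves
  Option C: v=24, gcd(2,24)=2 -> preserves
  Option D: v=30, gcd(2,30)=2 -> preserves
  Option E: v=64, gcd(2,64)=2 -> preserves

Answer: B C D E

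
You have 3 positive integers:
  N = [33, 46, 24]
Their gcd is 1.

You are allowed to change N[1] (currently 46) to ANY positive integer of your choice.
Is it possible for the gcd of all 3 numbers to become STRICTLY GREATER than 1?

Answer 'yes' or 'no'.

Answer: yes

Derivation:
Current gcd = 1
gcd of all OTHER numbers (without N[1]=46): gcd([33, 24]) = 3
The new gcd after any change is gcd(3, new_value).
This can be at most 3.
Since 3 > old gcd 1, the gcd CAN increase (e.g., set N[1] = 3).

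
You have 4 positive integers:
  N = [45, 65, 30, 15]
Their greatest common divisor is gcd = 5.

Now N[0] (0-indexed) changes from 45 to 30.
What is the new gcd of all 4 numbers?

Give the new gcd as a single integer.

Numbers: [45, 65, 30, 15], gcd = 5
Change: index 0, 45 -> 30
gcd of the OTHER numbers (without index 0): gcd([65, 30, 15]) = 5
New gcd = gcd(g_others, new_val) = gcd(5, 30) = 5

Answer: 5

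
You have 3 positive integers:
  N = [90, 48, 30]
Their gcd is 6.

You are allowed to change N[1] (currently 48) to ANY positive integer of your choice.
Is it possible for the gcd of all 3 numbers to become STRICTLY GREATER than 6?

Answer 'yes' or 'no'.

Current gcd = 6
gcd of all OTHER numbers (without N[1]=48): gcd([90, 30]) = 30
The new gcd after any change is gcd(30, new_value).
This can be at most 30.
Since 30 > old gcd 6, the gcd CAN increase (e.g., set N[1] = 30).

Answer: yes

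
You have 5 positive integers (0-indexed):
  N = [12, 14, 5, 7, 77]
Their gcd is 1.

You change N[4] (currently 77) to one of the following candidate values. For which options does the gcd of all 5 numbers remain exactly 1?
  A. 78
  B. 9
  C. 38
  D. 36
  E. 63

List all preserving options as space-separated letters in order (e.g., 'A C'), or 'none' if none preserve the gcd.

Old gcd = 1; gcd of others (without N[4]) = 1
New gcd for candidate v: gcd(1, v). Preserves old gcd iff gcd(1, v) = 1.
  Option A: v=78, gcd(1,78)=1 -> preserves
  Option B: v=9, gcd(1,9)=1 -> preserves
  Option C: v=38, gcd(1,38)=1 -> preserves
  Option D: v=36, gcd(1,36)=1 -> preserves
  Option E: v=63, gcd(1,63)=1 -> preserves

Answer: A B C D E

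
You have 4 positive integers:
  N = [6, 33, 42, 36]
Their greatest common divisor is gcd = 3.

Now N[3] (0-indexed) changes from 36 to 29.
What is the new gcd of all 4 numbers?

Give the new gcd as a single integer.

Numbers: [6, 33, 42, 36], gcd = 3
Change: index 3, 36 -> 29
gcd of the OTHER numbers (without index 3): gcd([6, 33, 42]) = 3
New gcd = gcd(g_others, new_val) = gcd(3, 29) = 1

Answer: 1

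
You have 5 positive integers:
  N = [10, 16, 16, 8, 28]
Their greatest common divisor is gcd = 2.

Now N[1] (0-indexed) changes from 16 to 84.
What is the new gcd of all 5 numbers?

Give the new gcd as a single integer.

Numbers: [10, 16, 16, 8, 28], gcd = 2
Change: index 1, 16 -> 84
gcd of the OTHER numbers (without index 1): gcd([10, 16, 8, 28]) = 2
New gcd = gcd(g_others, new_val) = gcd(2, 84) = 2

Answer: 2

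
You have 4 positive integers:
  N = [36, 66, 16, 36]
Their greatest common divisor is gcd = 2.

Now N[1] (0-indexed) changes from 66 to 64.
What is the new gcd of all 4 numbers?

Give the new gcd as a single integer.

Numbers: [36, 66, 16, 36], gcd = 2
Change: index 1, 66 -> 64
gcd of the OTHER numbers (without index 1): gcd([36, 16, 36]) = 4
New gcd = gcd(g_others, new_val) = gcd(4, 64) = 4

Answer: 4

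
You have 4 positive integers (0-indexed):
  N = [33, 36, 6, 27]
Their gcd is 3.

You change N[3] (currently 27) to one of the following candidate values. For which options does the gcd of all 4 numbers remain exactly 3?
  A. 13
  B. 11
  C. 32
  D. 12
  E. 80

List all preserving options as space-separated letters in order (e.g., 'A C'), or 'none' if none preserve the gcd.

Answer: D

Derivation:
Old gcd = 3; gcd of others (without N[3]) = 3
New gcd for candidate v: gcd(3, v). Preserves old gcd iff gcd(3, v) = 3.
  Option A: v=13, gcd(3,13)=1 -> changes
  Option B: v=11, gcd(3,11)=1 -> changes
  Option C: v=32, gcd(3,32)=1 -> changes
  Option D: v=12, gcd(3,12)=3 -> preserves
  Option E: v=80, gcd(3,80)=1 -> changes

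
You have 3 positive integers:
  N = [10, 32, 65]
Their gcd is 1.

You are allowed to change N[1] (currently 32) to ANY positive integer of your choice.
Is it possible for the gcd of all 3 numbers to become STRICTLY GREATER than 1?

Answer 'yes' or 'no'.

Current gcd = 1
gcd of all OTHER numbers (without N[1]=32): gcd([10, 65]) = 5
The new gcd after any change is gcd(5, new_value).
This can be at most 5.
Since 5 > old gcd 1, the gcd CAN increase (e.g., set N[1] = 5).

Answer: yes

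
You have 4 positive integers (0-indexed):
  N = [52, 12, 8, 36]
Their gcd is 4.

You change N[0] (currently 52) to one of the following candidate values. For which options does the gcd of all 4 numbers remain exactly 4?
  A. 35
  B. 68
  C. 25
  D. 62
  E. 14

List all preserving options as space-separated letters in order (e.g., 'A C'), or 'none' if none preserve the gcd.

Old gcd = 4; gcd of others (without N[0]) = 4
New gcd for candidate v: gcd(4, v). Preserves old gcd iff gcd(4, v) = 4.
  Option A: v=35, gcd(4,35)=1 -> changes
  Option B: v=68, gcd(4,68)=4 -> preserves
  Option C: v=25, gcd(4,25)=1 -> changes
  Option D: v=62, gcd(4,62)=2 -> changes
  Option E: v=14, gcd(4,14)=2 -> changes

Answer: B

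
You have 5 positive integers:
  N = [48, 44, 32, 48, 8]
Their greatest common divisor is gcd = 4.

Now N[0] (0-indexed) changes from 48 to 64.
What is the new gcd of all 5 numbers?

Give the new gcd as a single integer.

Answer: 4

Derivation:
Numbers: [48, 44, 32, 48, 8], gcd = 4
Change: index 0, 48 -> 64
gcd of the OTHER numbers (without index 0): gcd([44, 32, 48, 8]) = 4
New gcd = gcd(g_others, new_val) = gcd(4, 64) = 4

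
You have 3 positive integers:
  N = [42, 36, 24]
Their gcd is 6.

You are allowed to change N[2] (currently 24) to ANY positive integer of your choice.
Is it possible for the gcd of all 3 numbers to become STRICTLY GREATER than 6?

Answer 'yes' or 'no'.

Current gcd = 6
gcd of all OTHER numbers (without N[2]=24): gcd([42, 36]) = 6
The new gcd after any change is gcd(6, new_value).
This can be at most 6.
Since 6 = old gcd 6, the gcd can only stay the same or decrease.

Answer: no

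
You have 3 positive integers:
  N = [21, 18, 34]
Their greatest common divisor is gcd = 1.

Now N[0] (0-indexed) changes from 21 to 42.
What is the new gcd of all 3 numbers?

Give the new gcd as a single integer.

Answer: 2

Derivation:
Numbers: [21, 18, 34], gcd = 1
Change: index 0, 21 -> 42
gcd of the OTHER numbers (without index 0): gcd([18, 34]) = 2
New gcd = gcd(g_others, new_val) = gcd(2, 42) = 2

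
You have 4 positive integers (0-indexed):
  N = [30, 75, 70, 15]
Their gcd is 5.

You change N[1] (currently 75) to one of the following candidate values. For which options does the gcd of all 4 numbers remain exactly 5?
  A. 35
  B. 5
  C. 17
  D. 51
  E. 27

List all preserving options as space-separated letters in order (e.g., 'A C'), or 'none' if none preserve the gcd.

Answer: A B

Derivation:
Old gcd = 5; gcd of others (without N[1]) = 5
New gcd for candidate v: gcd(5, v). Preserves old gcd iff gcd(5, v) = 5.
  Option A: v=35, gcd(5,35)=5 -> preserves
  Option B: v=5, gcd(5,5)=5 -> preserves
  Option C: v=17, gcd(5,17)=1 -> changes
  Option D: v=51, gcd(5,51)=1 -> changes
  Option E: v=27, gcd(5,27)=1 -> changes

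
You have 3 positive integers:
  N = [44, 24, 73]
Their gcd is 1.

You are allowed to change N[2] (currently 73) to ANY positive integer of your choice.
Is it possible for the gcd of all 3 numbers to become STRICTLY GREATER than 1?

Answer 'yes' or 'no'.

Current gcd = 1
gcd of all OTHER numbers (without N[2]=73): gcd([44, 24]) = 4
The new gcd after any change is gcd(4, new_value).
This can be at most 4.
Since 4 > old gcd 1, the gcd CAN increase (e.g., set N[2] = 4).

Answer: yes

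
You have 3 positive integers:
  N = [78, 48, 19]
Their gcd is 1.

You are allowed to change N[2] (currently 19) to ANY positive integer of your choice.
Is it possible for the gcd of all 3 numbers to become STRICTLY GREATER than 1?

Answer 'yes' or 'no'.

Current gcd = 1
gcd of all OTHER numbers (without N[2]=19): gcd([78, 48]) = 6
The new gcd after any change is gcd(6, new_value).
This can be at most 6.
Since 6 > old gcd 1, the gcd CAN increase (e.g., set N[2] = 6).

Answer: yes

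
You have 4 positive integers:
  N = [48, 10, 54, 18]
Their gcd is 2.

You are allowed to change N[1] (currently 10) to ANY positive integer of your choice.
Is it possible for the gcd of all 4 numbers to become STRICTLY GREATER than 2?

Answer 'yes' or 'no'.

Current gcd = 2
gcd of all OTHER numbers (without N[1]=10): gcd([48, 54, 18]) = 6
The new gcd after any change is gcd(6, new_value).
This can be at most 6.
Since 6 > old gcd 2, the gcd CAN increase (e.g., set N[1] = 6).

Answer: yes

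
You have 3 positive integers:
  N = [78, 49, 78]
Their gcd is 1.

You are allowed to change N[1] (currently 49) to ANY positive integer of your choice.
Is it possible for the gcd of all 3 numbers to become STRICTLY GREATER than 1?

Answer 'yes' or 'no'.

Answer: yes

Derivation:
Current gcd = 1
gcd of all OTHER numbers (without N[1]=49): gcd([78, 78]) = 78
The new gcd after any change is gcd(78, new_value).
This can be at most 78.
Since 78 > old gcd 1, the gcd CAN increase (e.g., set N[1] = 78).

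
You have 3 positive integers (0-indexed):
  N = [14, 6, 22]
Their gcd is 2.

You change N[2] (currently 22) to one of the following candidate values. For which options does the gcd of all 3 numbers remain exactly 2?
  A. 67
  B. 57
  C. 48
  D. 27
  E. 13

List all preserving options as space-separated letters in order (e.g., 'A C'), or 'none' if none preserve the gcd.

Answer: C

Derivation:
Old gcd = 2; gcd of others (without N[2]) = 2
New gcd for candidate v: gcd(2, v). Preserves old gcd iff gcd(2, v) = 2.
  Option A: v=67, gcd(2,67)=1 -> changes
  Option B: v=57, gcd(2,57)=1 -> changes
  Option C: v=48, gcd(2,48)=2 -> preserves
  Option D: v=27, gcd(2,27)=1 -> changes
  Option E: v=13, gcd(2,13)=1 -> changes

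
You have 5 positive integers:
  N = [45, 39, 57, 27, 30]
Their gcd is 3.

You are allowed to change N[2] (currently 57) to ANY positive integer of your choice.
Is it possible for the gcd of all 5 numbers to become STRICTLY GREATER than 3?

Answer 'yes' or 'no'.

Current gcd = 3
gcd of all OTHER numbers (without N[2]=57): gcd([45, 39, 27, 30]) = 3
The new gcd after any change is gcd(3, new_value).
This can be at most 3.
Since 3 = old gcd 3, the gcd can only stay the same or decrease.

Answer: no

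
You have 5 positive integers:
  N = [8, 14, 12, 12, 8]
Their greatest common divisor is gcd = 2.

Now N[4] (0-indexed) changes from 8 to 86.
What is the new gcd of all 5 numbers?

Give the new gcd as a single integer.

Answer: 2

Derivation:
Numbers: [8, 14, 12, 12, 8], gcd = 2
Change: index 4, 8 -> 86
gcd of the OTHER numbers (without index 4): gcd([8, 14, 12, 12]) = 2
New gcd = gcd(g_others, new_val) = gcd(2, 86) = 2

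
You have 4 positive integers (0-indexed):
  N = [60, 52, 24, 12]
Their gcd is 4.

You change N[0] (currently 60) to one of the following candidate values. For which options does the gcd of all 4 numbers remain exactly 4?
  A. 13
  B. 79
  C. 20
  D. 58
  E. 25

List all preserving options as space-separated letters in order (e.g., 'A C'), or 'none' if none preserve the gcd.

Answer: C

Derivation:
Old gcd = 4; gcd of others (without N[0]) = 4
New gcd for candidate v: gcd(4, v). Preserves old gcd iff gcd(4, v) = 4.
  Option A: v=13, gcd(4,13)=1 -> changes
  Option B: v=79, gcd(4,79)=1 -> changes
  Option C: v=20, gcd(4,20)=4 -> preserves
  Option D: v=58, gcd(4,58)=2 -> changes
  Option E: v=25, gcd(4,25)=1 -> changes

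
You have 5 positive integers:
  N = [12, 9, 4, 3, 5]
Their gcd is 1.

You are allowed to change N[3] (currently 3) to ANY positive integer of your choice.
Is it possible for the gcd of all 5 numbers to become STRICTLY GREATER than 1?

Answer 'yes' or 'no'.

Answer: no

Derivation:
Current gcd = 1
gcd of all OTHER numbers (without N[3]=3): gcd([12, 9, 4, 5]) = 1
The new gcd after any change is gcd(1, new_value).
This can be at most 1.
Since 1 = old gcd 1, the gcd can only stay the same or decrease.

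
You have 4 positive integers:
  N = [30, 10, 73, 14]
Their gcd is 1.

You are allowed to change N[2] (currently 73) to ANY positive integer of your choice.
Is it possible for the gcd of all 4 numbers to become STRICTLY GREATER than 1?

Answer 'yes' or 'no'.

Answer: yes

Derivation:
Current gcd = 1
gcd of all OTHER numbers (without N[2]=73): gcd([30, 10, 14]) = 2
The new gcd after any change is gcd(2, new_value).
This can be at most 2.
Since 2 > old gcd 1, the gcd CAN increase (e.g., set N[2] = 2).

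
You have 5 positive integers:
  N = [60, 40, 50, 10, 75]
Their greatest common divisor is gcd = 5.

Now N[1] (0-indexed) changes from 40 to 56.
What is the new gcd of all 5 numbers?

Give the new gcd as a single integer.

Answer: 1

Derivation:
Numbers: [60, 40, 50, 10, 75], gcd = 5
Change: index 1, 40 -> 56
gcd of the OTHER numbers (without index 1): gcd([60, 50, 10, 75]) = 5
New gcd = gcd(g_others, new_val) = gcd(5, 56) = 1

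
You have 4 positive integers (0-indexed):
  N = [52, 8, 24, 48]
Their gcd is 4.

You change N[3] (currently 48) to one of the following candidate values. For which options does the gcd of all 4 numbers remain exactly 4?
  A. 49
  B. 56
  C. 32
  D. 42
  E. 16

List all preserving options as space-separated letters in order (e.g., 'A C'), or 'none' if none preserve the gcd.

Old gcd = 4; gcd of others (without N[3]) = 4
New gcd for candidate v: gcd(4, v). Preserves old gcd iff gcd(4, v) = 4.
  Option A: v=49, gcd(4,49)=1 -> changes
  Option B: v=56, gcd(4,56)=4 -> preserves
  Option C: v=32, gcd(4,32)=4 -> preserves
  Option D: v=42, gcd(4,42)=2 -> changes
  Option E: v=16, gcd(4,16)=4 -> preserves

Answer: B C E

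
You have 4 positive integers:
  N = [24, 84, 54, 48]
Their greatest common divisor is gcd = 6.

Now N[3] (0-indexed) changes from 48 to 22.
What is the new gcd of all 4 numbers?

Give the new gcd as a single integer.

Answer: 2

Derivation:
Numbers: [24, 84, 54, 48], gcd = 6
Change: index 3, 48 -> 22
gcd of the OTHER numbers (without index 3): gcd([24, 84, 54]) = 6
New gcd = gcd(g_others, new_val) = gcd(6, 22) = 2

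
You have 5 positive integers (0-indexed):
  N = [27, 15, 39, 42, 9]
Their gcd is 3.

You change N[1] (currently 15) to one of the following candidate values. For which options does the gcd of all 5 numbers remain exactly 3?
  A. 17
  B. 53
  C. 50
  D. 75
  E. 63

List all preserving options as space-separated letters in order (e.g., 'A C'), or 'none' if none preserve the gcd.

Old gcd = 3; gcd of others (without N[1]) = 3
New gcd for candidate v: gcd(3, v). Preserves old gcd iff gcd(3, v) = 3.
  Option A: v=17, gcd(3,17)=1 -> changes
  Option B: v=53, gcd(3,53)=1 -> changes
  Option C: v=50, gcd(3,50)=1 -> changes
  Option D: v=75, gcd(3,75)=3 -> preserves
  Option E: v=63, gcd(3,63)=3 -> preserves

Answer: D E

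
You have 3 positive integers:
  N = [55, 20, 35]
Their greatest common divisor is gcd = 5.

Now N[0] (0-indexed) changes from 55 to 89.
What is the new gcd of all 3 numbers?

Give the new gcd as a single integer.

Answer: 1

Derivation:
Numbers: [55, 20, 35], gcd = 5
Change: index 0, 55 -> 89
gcd of the OTHER numbers (without index 0): gcd([20, 35]) = 5
New gcd = gcd(g_others, new_val) = gcd(5, 89) = 1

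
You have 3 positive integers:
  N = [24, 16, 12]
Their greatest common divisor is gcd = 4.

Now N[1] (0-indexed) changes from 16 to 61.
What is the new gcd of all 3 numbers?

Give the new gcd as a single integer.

Answer: 1

Derivation:
Numbers: [24, 16, 12], gcd = 4
Change: index 1, 16 -> 61
gcd of the OTHER numbers (without index 1): gcd([24, 12]) = 12
New gcd = gcd(g_others, new_val) = gcd(12, 61) = 1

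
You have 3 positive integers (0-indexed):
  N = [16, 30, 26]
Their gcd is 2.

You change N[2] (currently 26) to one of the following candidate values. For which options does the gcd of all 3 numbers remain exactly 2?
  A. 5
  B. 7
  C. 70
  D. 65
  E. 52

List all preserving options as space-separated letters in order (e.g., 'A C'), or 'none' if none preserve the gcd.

Answer: C E

Derivation:
Old gcd = 2; gcd of others (without N[2]) = 2
New gcd for candidate v: gcd(2, v). Preserves old gcd iff gcd(2, v) = 2.
  Option A: v=5, gcd(2,5)=1 -> changes
  Option B: v=7, gcd(2,7)=1 -> changes
  Option C: v=70, gcd(2,70)=2 -> preserves
  Option D: v=65, gcd(2,65)=1 -> changes
  Option E: v=52, gcd(2,52)=2 -> preserves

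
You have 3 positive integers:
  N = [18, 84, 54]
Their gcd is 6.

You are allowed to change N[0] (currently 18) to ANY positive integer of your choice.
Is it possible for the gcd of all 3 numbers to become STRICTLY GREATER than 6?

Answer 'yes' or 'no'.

Current gcd = 6
gcd of all OTHER numbers (without N[0]=18): gcd([84, 54]) = 6
The new gcd after any change is gcd(6, new_value).
This can be at most 6.
Since 6 = old gcd 6, the gcd can only stay the same or decrease.

Answer: no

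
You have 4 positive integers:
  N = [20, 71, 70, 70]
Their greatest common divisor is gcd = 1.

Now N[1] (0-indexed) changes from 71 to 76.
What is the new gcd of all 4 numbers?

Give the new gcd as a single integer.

Answer: 2

Derivation:
Numbers: [20, 71, 70, 70], gcd = 1
Change: index 1, 71 -> 76
gcd of the OTHER numbers (without index 1): gcd([20, 70, 70]) = 10
New gcd = gcd(g_others, new_val) = gcd(10, 76) = 2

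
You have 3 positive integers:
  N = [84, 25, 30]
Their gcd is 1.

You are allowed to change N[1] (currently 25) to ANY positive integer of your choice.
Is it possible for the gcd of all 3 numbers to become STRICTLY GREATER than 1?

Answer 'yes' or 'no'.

Answer: yes

Derivation:
Current gcd = 1
gcd of all OTHER numbers (without N[1]=25): gcd([84, 30]) = 6
The new gcd after any change is gcd(6, new_value).
This can be at most 6.
Since 6 > old gcd 1, the gcd CAN increase (e.g., set N[1] = 6).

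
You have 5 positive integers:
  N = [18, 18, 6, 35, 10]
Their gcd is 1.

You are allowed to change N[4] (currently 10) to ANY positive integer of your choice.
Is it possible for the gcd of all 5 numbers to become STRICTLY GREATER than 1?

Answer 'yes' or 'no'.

Answer: no

Derivation:
Current gcd = 1
gcd of all OTHER numbers (without N[4]=10): gcd([18, 18, 6, 35]) = 1
The new gcd after any change is gcd(1, new_value).
This can be at most 1.
Since 1 = old gcd 1, the gcd can only stay the same or decrease.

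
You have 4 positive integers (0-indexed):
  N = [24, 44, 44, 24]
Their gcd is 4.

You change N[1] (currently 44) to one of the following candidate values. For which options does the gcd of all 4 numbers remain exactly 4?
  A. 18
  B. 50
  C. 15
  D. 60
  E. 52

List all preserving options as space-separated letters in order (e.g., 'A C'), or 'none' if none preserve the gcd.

Answer: D E

Derivation:
Old gcd = 4; gcd of others (without N[1]) = 4
New gcd for candidate v: gcd(4, v). Preserves old gcd iff gcd(4, v) = 4.
  Option A: v=18, gcd(4,18)=2 -> changes
  Option B: v=50, gcd(4,50)=2 -> changes
  Option C: v=15, gcd(4,15)=1 -> changes
  Option D: v=60, gcd(4,60)=4 -> preserves
  Option E: v=52, gcd(4,52)=4 -> preserves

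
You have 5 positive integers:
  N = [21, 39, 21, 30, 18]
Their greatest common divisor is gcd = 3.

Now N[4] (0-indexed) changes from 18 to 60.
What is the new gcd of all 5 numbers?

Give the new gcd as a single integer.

Answer: 3

Derivation:
Numbers: [21, 39, 21, 30, 18], gcd = 3
Change: index 4, 18 -> 60
gcd of the OTHER numbers (without index 4): gcd([21, 39, 21, 30]) = 3
New gcd = gcd(g_others, new_val) = gcd(3, 60) = 3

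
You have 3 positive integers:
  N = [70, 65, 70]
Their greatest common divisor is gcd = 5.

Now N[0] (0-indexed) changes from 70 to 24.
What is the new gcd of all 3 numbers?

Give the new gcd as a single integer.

Answer: 1

Derivation:
Numbers: [70, 65, 70], gcd = 5
Change: index 0, 70 -> 24
gcd of the OTHER numbers (without index 0): gcd([65, 70]) = 5
New gcd = gcd(g_others, new_val) = gcd(5, 24) = 1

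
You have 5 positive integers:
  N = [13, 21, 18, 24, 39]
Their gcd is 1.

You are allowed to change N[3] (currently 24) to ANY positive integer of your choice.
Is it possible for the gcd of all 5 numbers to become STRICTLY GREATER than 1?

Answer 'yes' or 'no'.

Answer: no

Derivation:
Current gcd = 1
gcd of all OTHER numbers (without N[3]=24): gcd([13, 21, 18, 39]) = 1
The new gcd after any change is gcd(1, new_value).
This can be at most 1.
Since 1 = old gcd 1, the gcd can only stay the same or decrease.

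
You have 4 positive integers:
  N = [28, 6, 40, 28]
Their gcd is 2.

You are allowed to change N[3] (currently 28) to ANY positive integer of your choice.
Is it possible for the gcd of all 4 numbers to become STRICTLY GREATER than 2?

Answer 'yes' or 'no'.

Answer: no

Derivation:
Current gcd = 2
gcd of all OTHER numbers (without N[3]=28): gcd([28, 6, 40]) = 2
The new gcd after any change is gcd(2, new_value).
This can be at most 2.
Since 2 = old gcd 2, the gcd can only stay the same or decrease.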